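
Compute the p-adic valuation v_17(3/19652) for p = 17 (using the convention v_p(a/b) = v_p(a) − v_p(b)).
v_17(3/19652) = -3

Factor powers of 17 from the numerator and denominator of the reduced fraction: 3 = 17^0 · 3 and 19652 = 17^3 · 4. Apply v_p(a/b) = v_p(a) − v_p(b): v_17(3/19652) = 0 − 3 = -3.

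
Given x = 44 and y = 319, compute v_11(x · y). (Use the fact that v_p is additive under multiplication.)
v_11(14036) = 2

v_p(x) = 1 (factor: 44 = 11^1 · 4); v_p(y) = 1 (factor: 319 = 11^1 · 29). Additivity: v_p(xy) = v_p(x) + v_p(y) = 1 + 1 = 2. (Direct check: xy = 14036 = 11^2 · (116).)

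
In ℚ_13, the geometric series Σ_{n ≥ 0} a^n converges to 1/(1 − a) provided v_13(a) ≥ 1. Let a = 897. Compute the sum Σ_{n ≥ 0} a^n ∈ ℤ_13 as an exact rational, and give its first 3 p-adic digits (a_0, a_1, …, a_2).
Σ a^n = 1/(1 − a) = -1/896;  first 3 digits = (1, 4, 8)

v_13(a) = 1 ≥ 1, so the series converges in ℤ_13 to 1/(1 − a) = 1/(1 − 897) = -1/896. Expand this rational in ℤ_13: compute digits iteratively via d_i = x_i mod 13, x_{i+1} = (x_i − d_i)/13. The first 3 digits are (1, 4, 8).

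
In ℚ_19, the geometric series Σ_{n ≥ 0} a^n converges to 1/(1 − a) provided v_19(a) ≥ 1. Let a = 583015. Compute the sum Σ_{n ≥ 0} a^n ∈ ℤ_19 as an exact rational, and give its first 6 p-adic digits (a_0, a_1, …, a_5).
Σ a^n = 1/(1 − a) = -1/583014;  first 6 digits = (1, 0, 0, 9, 4, 0)

v_19(a) = 3 ≥ 1, so the series converges in ℤ_19 to 1/(1 − a) = 1/(1 − 583015) = -1/583014. Expand this rational in ℤ_19: compute digits iteratively via d_i = x_i mod 19, x_{i+1} = (x_i − d_i)/19. The first 6 digits are (1, 0, 0, 9, 4, 0).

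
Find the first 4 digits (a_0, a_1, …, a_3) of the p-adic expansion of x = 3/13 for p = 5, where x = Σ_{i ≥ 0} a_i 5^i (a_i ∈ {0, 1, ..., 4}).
(a_0, …, a_3) = (1, 1, 4, 3)

v_5(3/13) = 0 (numerator and denominator both coprime to 5), so x ∈ ℤ_5^×. Compute digits iteratively via a_i = x_i mod 5, x_{i+1} = (x_i − a_i)/5, with x_0 = x:
  x_0 = 3/13;  a_0 = 1;  x_1 = (x_0 − 1)/5 = -2/13
  x_1 = -2/13;  a_1 = 1;  x_2 = (x_1 − 1)/5 = -3/13
  x_2 = -3/13;  a_2 = 4;  x_3 = (x_2 − 4)/5 = -11/13
  x_3 = -11/13;  a_3 = 3;  x_4 = (x_3 − 3)/5 = -10/13
Digits: (1, 1, 4, 3).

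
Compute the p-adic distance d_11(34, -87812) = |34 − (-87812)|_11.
d_11(34, -87812) = 1/14641

Step 1 — x − y = 34 − (-87812) = 87846. Step 2 — v_11(87846) = 4 (factor: 87846 = (11^4 · 6); the sign does not affect v_p). Step 3 — |x − y|_11 = 11^{-4} = 1/14641.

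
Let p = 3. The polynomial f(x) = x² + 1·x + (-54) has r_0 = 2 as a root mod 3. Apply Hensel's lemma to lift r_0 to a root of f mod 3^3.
r_2 = 26 (mod 27)

Hensel: r_{i+1} = r_i − f(r_i)·(f′(r_i))^{-1} mod 3^{i+2}, f′(x) = 2x + 1. Iterate:
  r_0 = 2 (mod 3)
  r_1 = 8 (mod 9)
  r_2 = 26 (mod 27)
Final: r = 26 satisfies f(r) ≡ 0 mod 3^3.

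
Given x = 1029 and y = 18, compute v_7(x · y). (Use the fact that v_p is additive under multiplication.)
v_7(18522) = 3

v_p(x) = 3 (factor: 1029 = 7^3 · 3); v_p(y) = 0 (factor: 18 = 7^0 · 18). Additivity: v_p(xy) = v_p(x) + v_p(y) = 3 + 0 = 3. (Direct check: xy = 18522 = 7^3 · (54).)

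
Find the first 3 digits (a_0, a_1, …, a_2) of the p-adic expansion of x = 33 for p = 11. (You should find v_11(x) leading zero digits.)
(a_0, …, a_2) = (0, 3, 0)

v_11(33) = 1, so a_0 = ... = a_0 = 0. Factor out: x = 11^1 · u with u = 3 a unit in ℤ_11. Expand u iteratively via a_{v+i} = u_i mod 11, u_{i+1} = (u_i − a_{v+i})/11:
  u_0 = 3;  a_1 = 3;  u_1 = (u_0 − 3)/11 = 0
  u_1 = 0;  a_2 = 0;  u_2 = (u_1 − 0)/11 = 0
Digits: (0, 3, 0).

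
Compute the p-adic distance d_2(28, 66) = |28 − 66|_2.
d_2(28, 66) = 1/2

Step 1 — x − y = 28 − 66 = -38. Step 2 — v_2(-38) = 1 (factor: -38 = −(2^1 · 19); the sign does not affect v_p). Step 3 — |x − y|_2 = 2^{-1} = 1/2.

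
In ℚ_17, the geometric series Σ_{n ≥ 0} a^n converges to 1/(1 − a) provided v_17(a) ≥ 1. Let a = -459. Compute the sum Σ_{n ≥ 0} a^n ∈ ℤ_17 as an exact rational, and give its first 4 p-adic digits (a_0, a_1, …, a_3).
Σ a^n = 1/(1 − a) = 1/460;  first 4 digits = (1, 7, 13, 11)

v_17(a) = 1 ≥ 1, so the series converges in ℤ_17 to 1/(1 − a) = 1/(1 − (-459)) = 1/460. Expand this rational in ℤ_17: compute digits iteratively via d_i = x_i mod 17, x_{i+1} = (x_i − d_i)/17. The first 4 digits are (1, 7, 13, 11).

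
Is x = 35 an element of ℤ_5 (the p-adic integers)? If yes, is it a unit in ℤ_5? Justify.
x ∈ ℤ_5 but not a unit; v_5(x) = 1 > 0

ℤ_5 = {x ∈ ℚ_5 : v_5(x) ≥ 0} and ℤ_5^× = {x ∈ ℤ_5 : v_5(x) = 0}. Here v_5(35) = v_5(num) − v_5(den) = 1; compare against these criteria.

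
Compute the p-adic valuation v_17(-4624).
v_17(-4624) = 2

v_17(n) is the largest exponent k such that 17^k divides n. Factor out: -4624 = -17^2 · 16. (Sign doesn't affect v_p.) So v_17(-4624) = 2.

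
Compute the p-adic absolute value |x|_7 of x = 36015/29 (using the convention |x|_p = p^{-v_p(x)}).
|36015/29|_7 = 1/2401

Step 1 — compute v_7(x) by factoring powers of 7 out of the numerator and denominator: v_7(36015/29) = 4. Step 2 — apply |x|_p = p^{-v_p(x)} = 7^{-4} = 1/2401.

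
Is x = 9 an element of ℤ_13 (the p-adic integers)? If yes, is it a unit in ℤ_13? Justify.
x ∈ ℤ_13^× (unit); v_13(x) = 0

ℤ_13 = {x ∈ ℚ_13 : v_13(x) ≥ 0} and ℤ_13^× = {x ∈ ℤ_13 : v_13(x) = 0}. Here v_13(9) = v_13(num) − v_13(den) = 0; compare against these criteria.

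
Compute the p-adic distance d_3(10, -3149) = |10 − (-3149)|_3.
d_3(10, -3149) = 1/243

Step 1 — x − y = 10 − (-3149) = 3159. Step 2 — v_3(3159) = 5 (factor: 3159 = (3^5 · 13); the sign does not affect v_p). Step 3 — |x − y|_3 = 3^{-5} = 1/243.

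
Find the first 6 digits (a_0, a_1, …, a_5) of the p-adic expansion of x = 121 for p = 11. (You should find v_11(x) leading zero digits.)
(a_0, …, a_5) = (0, 0, 1, 0, 0, 0)

v_11(121) = 2, so a_0 = ... = a_1 = 0. Factor out: x = 11^2 · u with u = 1 a unit in ℤ_11. Expand u iteratively via a_{v+i} = u_i mod 11, u_{i+1} = (u_i − a_{v+i})/11:
  u_0 = 1;  a_2 = 1;  u_1 = (u_0 − 1)/11 = 0
  u_1 = 0;  a_3 = 0;  u_2 = (u_1 − 0)/11 = 0
  u_2 = 0;  a_4 = 0;  u_3 = (u_2 − 0)/11 = 0
  u_3 = 0;  a_5 = 0;  u_4 = (u_3 − 0)/11 = 0
Digits: (0, 0, 1, 0, 0, 0).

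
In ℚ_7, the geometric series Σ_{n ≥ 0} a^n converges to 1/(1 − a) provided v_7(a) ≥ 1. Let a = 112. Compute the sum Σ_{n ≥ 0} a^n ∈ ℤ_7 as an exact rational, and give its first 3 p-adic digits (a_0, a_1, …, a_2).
Σ a^n = 1/(1 − a) = -1/111;  first 3 digits = (1, 2, 6)

v_7(a) = 1 ≥ 1, so the series converges in ℤ_7 to 1/(1 − a) = 1/(1 − 112) = -1/111. Expand this rational in ℤ_7: compute digits iteratively via d_i = x_i mod 7, x_{i+1} = (x_i − d_i)/7. The first 3 digits are (1, 2, 6).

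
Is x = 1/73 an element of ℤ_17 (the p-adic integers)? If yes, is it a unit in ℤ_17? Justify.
x ∈ ℤ_17^× (unit); v_17(x) = 0

ℤ_17 = {x ∈ ℚ_17 : v_17(x) ≥ 0} and ℤ_17^× = {x ∈ ℤ_17 : v_17(x) = 0}. Here v_17(1/73) = v_17(num) − v_17(den) = 0; compare against these criteria.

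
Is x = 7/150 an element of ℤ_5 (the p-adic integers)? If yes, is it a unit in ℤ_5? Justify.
x ∉ ℤ_5 (v_5(x) = -2 < 0)

ℤ_5 = {x ∈ ℚ_5 : v_5(x) ≥ 0} and ℤ_5^× = {x ∈ ℤ_5 : v_5(x) = 0}. Here v_5(7/150) = v_5(num) − v_5(den) = -2; compare against these criteria.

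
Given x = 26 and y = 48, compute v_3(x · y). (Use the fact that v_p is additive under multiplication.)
v_3(1248) = 1

v_p(x) = 0 (factor: 26 = 3^0 · 26); v_p(y) = 1 (factor: 48 = 3^1 · 16). Additivity: v_p(xy) = v_p(x) + v_p(y) = 0 + 1 = 1. (Direct check: xy = 1248 = 3^1 · (416).)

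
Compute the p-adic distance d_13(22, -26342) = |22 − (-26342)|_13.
d_13(22, -26342) = 1/2197

Step 1 — x − y = 22 − (-26342) = 26364. Step 2 — v_13(26364) = 3 (factor: 26364 = (13^3 · 12); the sign does not affect v_p). Step 3 — |x − y|_13 = 13^{-3} = 1/2197.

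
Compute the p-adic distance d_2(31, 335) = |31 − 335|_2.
d_2(31, 335) = 1/16

Step 1 — x − y = 31 − 335 = -304. Step 2 — v_2(-304) = 4 (factor: -304 = −(2^4 · 19); the sign does not affect v_p). Step 3 — |x − y|_2 = 2^{-4} = 1/16.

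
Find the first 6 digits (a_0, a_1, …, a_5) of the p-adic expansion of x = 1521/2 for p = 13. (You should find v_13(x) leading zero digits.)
(a_0, …, a_5) = (0, 0, 11, 6, 6, 6)

v_13(1521/2) = 2, so a_0 = ... = a_1 = 0. Factor out: x = 13^2 · u with u = 9/2 a unit in ℤ_13. Expand u iteratively via a_{v+i} = u_i mod 13, u_{i+1} = (u_i − a_{v+i})/13:
  u_0 = 9/2;  a_2 = 11;  u_1 = (u_0 − 11)/13 = -1/2
  u_1 = -1/2;  a_3 = 6;  u_2 = (u_1 − 6)/13 = -1/2
  u_2 = -1/2;  a_4 = 6;  u_3 = (u_2 − 6)/13 = -1/2
  u_3 = -1/2;  a_5 = 6;  u_4 = (u_3 − 6)/13 = -1/2
Digits: (0, 0, 11, 6, 6, 6).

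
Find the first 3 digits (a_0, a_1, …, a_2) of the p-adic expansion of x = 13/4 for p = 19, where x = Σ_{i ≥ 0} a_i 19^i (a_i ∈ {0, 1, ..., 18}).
(a_0, …, a_2) = (8, 14, 4)

v_19(13/4) = 0 (numerator and denominator both coprime to 19), so x ∈ ℤ_19^×. Compute digits iteratively via a_i = x_i mod 19, x_{i+1} = (x_i − a_i)/19, with x_0 = x:
  x_0 = 13/4;  a_0 = 8;  x_1 = (x_0 − 8)/19 = -1/4
  x_1 = -1/4;  a_1 = 14;  x_2 = (x_1 − 14)/19 = -3/4
  x_2 = -3/4;  a_2 = 4;  x_3 = (x_2 − 4)/19 = -1/4
Digits: (8, 14, 4).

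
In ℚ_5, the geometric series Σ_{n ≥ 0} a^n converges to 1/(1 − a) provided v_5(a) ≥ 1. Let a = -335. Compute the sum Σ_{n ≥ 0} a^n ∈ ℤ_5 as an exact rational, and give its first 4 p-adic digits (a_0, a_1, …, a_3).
Σ a^n = 1/(1 − a) = 1/336;  first 4 digits = (1, 3, 0, 2)

v_5(a) = 1 ≥ 1, so the series converges in ℤ_5 to 1/(1 − a) = 1/(1 − (-335)) = 1/336. Expand this rational in ℤ_5: compute digits iteratively via d_i = x_i mod 5, x_{i+1} = (x_i − d_i)/5. The first 4 digits are (1, 3, 0, 2).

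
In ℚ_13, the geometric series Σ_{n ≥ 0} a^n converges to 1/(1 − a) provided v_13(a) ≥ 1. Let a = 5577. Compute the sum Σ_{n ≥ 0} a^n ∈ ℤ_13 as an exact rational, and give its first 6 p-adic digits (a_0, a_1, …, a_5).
Σ a^n = 1/(1 − a) = -1/5576;  first 6 digits = (1, 0, 7, 2, 10, 5)

v_13(a) = 2 ≥ 1, so the series converges in ℤ_13 to 1/(1 − a) = 1/(1 − 5577) = -1/5576. Expand this rational in ℤ_13: compute digits iteratively via d_i = x_i mod 13, x_{i+1} = (x_i − d_i)/13. The first 6 digits are (1, 0, 7, 2, 10, 5).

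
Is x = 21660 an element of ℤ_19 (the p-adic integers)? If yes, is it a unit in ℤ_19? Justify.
x ∈ ℤ_19 but not a unit; v_19(x) = 2 > 0

ℤ_19 = {x ∈ ℚ_19 : v_19(x) ≥ 0} and ℤ_19^× = {x ∈ ℤ_19 : v_19(x) = 0}. Here v_19(21660) = v_19(num) − v_19(den) = 2; compare against these criteria.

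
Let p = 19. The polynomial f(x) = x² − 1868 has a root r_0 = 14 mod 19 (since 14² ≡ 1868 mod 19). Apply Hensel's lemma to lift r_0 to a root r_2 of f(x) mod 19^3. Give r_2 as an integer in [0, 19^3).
r_2 = 2446 (mod 6859)

Hensel's recurrence: r_{i+1} = r_i − f(r_i)·(f′(r_i))^{-1} mod 19^{i+2}, with f′(x) = 2x. Iterate:
  r_0 = 14 (mod 19)
  r_1 = 280 (mod 361)
  r_2 = 2446 (mod 6859)
Final: r_2 = 2446, and one checks f(r_2) ≡ 0 mod 19^3.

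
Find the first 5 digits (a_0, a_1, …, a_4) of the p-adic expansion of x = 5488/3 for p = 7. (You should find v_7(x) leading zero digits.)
(a_0, …, a_4) = (0, 0, 0, 3, 5)

v_7(5488/3) = 3, so a_0 = ... = a_2 = 0. Factor out: x = 7^3 · u with u = 16/3 a unit in ℤ_7. Expand u iteratively via a_{v+i} = u_i mod 7, u_{i+1} = (u_i − a_{v+i})/7:
  u_0 = 16/3;  a_3 = 3;  u_1 = (u_0 − 3)/7 = 1/3
  u_1 = 1/3;  a_4 = 5;  u_2 = (u_1 − 5)/7 = -2/3
Digits: (0, 0, 0, 3, 5).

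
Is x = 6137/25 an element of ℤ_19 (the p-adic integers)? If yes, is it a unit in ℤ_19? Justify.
x ∈ ℤ_19 but not a unit; v_19(x) = 2 > 0

ℤ_19 = {x ∈ ℚ_19 : v_19(x) ≥ 0} and ℤ_19^× = {x ∈ ℤ_19 : v_19(x) = 0}. Here v_19(6137/25) = v_19(num) − v_19(den) = 2; compare against these criteria.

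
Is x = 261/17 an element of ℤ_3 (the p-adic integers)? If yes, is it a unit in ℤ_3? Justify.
x ∈ ℤ_3 but not a unit; v_3(x) = 2 > 0

ℤ_3 = {x ∈ ℚ_3 : v_3(x) ≥ 0} and ℤ_3^× = {x ∈ ℤ_3 : v_3(x) = 0}. Here v_3(261/17) = v_3(num) − v_3(den) = 2; compare against these criteria.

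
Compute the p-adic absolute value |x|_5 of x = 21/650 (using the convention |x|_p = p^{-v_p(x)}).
|21/650|_5 = 25

Step 1 — compute v_5(x) by factoring powers of 5 out of the numerator and denominator: v_5(21/650) = -2. Step 2 — apply |x|_p = p^{-v_p(x)} = 5^{2} = 25.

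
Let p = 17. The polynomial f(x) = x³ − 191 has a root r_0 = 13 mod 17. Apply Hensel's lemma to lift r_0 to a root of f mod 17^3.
r_2 = 3957 (mod 4913)

Hensel: r_{i+1} = r_i − f(r_i)/f′(r_i) mod 17^{i+2}, where f′(x) = 3x². Iterate:
  r_0 = 13 (mod 17)
  r_1 = 200 (mod 289)
  r_2 = 3957 (mod 4913)
Final: r = 3957 with f(r) ≡ 0 mod 17^3.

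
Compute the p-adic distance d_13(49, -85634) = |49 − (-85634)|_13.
d_13(49, -85634) = 1/28561

Step 1 — x − y = 49 − (-85634) = 85683. Step 2 — v_13(85683) = 4 (factor: 85683 = (13^4 · 3); the sign does not affect v_p). Step 3 — |x − y|_13 = 13^{-4} = 1/28561.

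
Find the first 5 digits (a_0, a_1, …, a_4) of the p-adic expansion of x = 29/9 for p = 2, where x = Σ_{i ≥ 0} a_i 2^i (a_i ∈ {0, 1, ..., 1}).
(a_0, …, a_4) = (1, 0, 1, 0, 1)

v_2(29/9) = 0 (numerator and denominator both coprime to 2), so x ∈ ℤ_2^×. Compute digits iteratively via a_i = x_i mod 2, x_{i+1} = (x_i − a_i)/2, with x_0 = x:
  x_0 = 29/9;  a_0 = 1;  x_1 = (x_0 − 1)/2 = 10/9
  x_1 = 10/9;  a_1 = 0;  x_2 = (x_1 − 0)/2 = 5/9
  x_2 = 5/9;  a_2 = 1;  x_3 = (x_2 − 1)/2 = -2/9
  x_3 = -2/9;  a_3 = 0;  x_4 = (x_3 − 0)/2 = -1/9
  x_4 = -1/9;  a_4 = 1;  x_5 = (x_4 − 1)/2 = -5/9
Digits: (1, 0, 1, 0, 1).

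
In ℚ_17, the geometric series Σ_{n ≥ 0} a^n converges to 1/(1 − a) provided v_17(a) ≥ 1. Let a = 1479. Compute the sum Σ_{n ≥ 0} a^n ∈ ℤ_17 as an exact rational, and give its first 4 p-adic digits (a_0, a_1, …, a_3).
Σ a^n = 1/(1 − a) = -1/1478;  first 4 digits = (1, 2, 9, 11)

v_17(a) = 1 ≥ 1, so the series converges in ℤ_17 to 1/(1 − a) = 1/(1 − 1479) = -1/1478. Expand this rational in ℤ_17: compute digits iteratively via d_i = x_i mod 17, x_{i+1} = (x_i − d_i)/17. The first 4 digits are (1, 2, 9, 11).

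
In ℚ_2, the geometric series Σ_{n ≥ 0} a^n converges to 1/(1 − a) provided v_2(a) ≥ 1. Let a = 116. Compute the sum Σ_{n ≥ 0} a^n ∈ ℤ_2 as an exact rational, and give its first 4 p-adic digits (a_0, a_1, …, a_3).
Σ a^n = 1/(1 − a) = -1/115;  first 4 digits = (1, 0, 1, 0)

v_2(a) = 2 ≥ 1, so the series converges in ℤ_2 to 1/(1 − a) = 1/(1 − 116) = -1/115. Expand this rational in ℤ_2: compute digits iteratively via d_i = x_i mod 2, x_{i+1} = (x_i − d_i)/2. The first 4 digits are (1, 0, 1, 0).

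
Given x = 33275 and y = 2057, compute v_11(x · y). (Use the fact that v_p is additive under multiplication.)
v_11(68446675) = 5

v_p(x) = 3 (factor: 33275 = 11^3 · 25); v_p(y) = 2 (factor: 2057 = 11^2 · 17). Additivity: v_p(xy) = v_p(x) + v_p(y) = 3 + 2 = 5. (Direct check: xy = 68446675 = 11^5 · (425).)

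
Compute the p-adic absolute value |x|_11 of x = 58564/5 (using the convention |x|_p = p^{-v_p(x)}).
|58564/5|_11 = 1/14641

Step 1 — compute v_11(x) by factoring powers of 11 out of the numerator and denominator: v_11(58564/5) = 4. Step 2 — apply |x|_p = p^{-v_p(x)} = 11^{-4} = 1/14641.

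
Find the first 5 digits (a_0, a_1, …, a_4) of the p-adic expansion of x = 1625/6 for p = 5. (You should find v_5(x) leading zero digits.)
(a_0, …, a_4) = (0, 0, 0, 3, 4)

v_5(1625/6) = 3, so a_0 = ... = a_2 = 0. Factor out: x = 5^3 · u with u = 13/6 a unit in ℤ_5. Expand u iteratively via a_{v+i} = u_i mod 5, u_{i+1} = (u_i − a_{v+i})/5:
  u_0 = 13/6;  a_3 = 3;  u_1 = (u_0 − 3)/5 = -1/6
  u_1 = -1/6;  a_4 = 4;  u_2 = (u_1 − 4)/5 = -5/6
Digits: (0, 0, 0, 3, 4).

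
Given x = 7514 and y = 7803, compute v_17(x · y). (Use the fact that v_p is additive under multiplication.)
v_17(58631742) = 4

v_p(x) = 2 (factor: 7514 = 17^2 · 26); v_p(y) = 2 (factor: 7803 = 17^2 · 27). Additivity: v_p(xy) = v_p(x) + v_p(y) = 2 + 2 = 4. (Direct check: xy = 58631742 = 17^4 · (702).)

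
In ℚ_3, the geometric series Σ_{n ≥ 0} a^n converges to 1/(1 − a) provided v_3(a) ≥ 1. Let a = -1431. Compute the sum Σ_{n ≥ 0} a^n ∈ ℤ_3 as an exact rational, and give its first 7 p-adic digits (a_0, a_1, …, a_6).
Σ a^n = 1/(1 − a) = 1/1432;  first 7 digits = (1, 0, 0, 1, 0, 0, 2)

v_3(a) = 3 ≥ 1, so the series converges in ℤ_3 to 1/(1 − a) = 1/(1 − (-1431)) = 1/1432. Expand this rational in ℤ_3: compute digits iteratively via d_i = x_i mod 3, x_{i+1} = (x_i − d_i)/3. The first 7 digits are (1, 0, 0, 1, 0, 0, 2).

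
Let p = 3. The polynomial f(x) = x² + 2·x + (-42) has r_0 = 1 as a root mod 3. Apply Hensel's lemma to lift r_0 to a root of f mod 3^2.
r_1 = 4 (mod 9)

Hensel: r_{i+1} = r_i − f(r_i)·(f′(r_i))^{-1} mod 3^{i+2}, f′(x) = 2x + 2. Iterate:
  r_0 = 1 (mod 3)
  r_1 = 4 (mod 9)
Final: r = 4 satisfies f(r) ≡ 0 mod 3^2.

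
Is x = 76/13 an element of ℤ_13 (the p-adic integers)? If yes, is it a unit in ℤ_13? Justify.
x ∉ ℤ_13 (v_13(x) = -1 < 0)

ℤ_13 = {x ∈ ℚ_13 : v_13(x) ≥ 0} and ℤ_13^× = {x ∈ ℤ_13 : v_13(x) = 0}. Here v_13(76/13) = v_13(num) − v_13(den) = -1; compare against these criteria.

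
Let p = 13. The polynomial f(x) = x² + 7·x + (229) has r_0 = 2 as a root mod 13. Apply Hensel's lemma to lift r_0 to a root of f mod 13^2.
r_1 = 41 (mod 169)

Hensel: r_{i+1} = r_i − f(r_i)·(f′(r_i))^{-1} mod 13^{i+2}, f′(x) = 2x + 7. Iterate:
  r_0 = 2 (mod 13)
  r_1 = 41 (mod 169)
Final: r = 41 satisfies f(r) ≡ 0 mod 13^2.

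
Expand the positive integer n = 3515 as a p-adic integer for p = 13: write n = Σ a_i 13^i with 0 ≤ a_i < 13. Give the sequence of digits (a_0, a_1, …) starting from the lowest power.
(a_0, a_1, …) = (5, 10, 7, 1)

Repeated division by 13 gives the digits low-to-high: 3515 = 5 + 10·13^1 + 7·13^2 + 1·13^3. Digit sequence: (5, 10, 7, 1).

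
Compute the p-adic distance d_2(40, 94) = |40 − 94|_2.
d_2(40, 94) = 1/2

Step 1 — x − y = 40 − 94 = -54. Step 2 — v_2(-54) = 1 (factor: -54 = −(2^1 · 27); the sign does not affect v_p). Step 3 — |x − y|_2 = 2^{-1} = 1/2.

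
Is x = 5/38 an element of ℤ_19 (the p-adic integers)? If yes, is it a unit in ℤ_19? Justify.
x ∉ ℤ_19 (v_19(x) = -1 < 0)

ℤ_19 = {x ∈ ℚ_19 : v_19(x) ≥ 0} and ℤ_19^× = {x ∈ ℤ_19 : v_19(x) = 0}. Here v_19(5/38) = v_19(num) − v_19(den) = -1; compare against these criteria.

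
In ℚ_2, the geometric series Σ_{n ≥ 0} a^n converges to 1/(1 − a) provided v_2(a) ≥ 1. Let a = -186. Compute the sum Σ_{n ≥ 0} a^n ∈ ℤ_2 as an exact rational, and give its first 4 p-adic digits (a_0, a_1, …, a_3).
Σ a^n = 1/(1 − a) = 1/187;  first 4 digits = (1, 1, 0, 0)

v_2(a) = 1 ≥ 1, so the series converges in ℤ_2 to 1/(1 − a) = 1/(1 − (-186)) = 1/187. Expand this rational in ℤ_2: compute digits iteratively via d_i = x_i mod 2, x_{i+1} = (x_i − d_i)/2. The first 4 digits are (1, 1, 0, 0).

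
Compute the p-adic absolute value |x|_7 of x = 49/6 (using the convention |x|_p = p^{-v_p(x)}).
|49/6|_7 = 1/49

Step 1 — compute v_7(x) by factoring powers of 7 out of the numerator and denominator: v_7(49/6) = 2. Step 2 — apply |x|_p = p^{-v_p(x)} = 7^{-2} = 1/49.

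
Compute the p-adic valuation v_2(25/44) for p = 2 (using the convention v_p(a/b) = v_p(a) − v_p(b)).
v_2(25/44) = -2

Factor powers of 2 from the numerator and denominator of the reduced fraction: 25 = 2^0 · 25 and 44 = 2^2 · 11. Apply v_p(a/b) = v_p(a) − v_p(b): v_2(25/44) = 0 − 2 = -2.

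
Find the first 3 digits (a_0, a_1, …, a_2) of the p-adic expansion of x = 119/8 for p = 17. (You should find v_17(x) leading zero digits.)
(a_0, …, a_2) = (0, 3, 2)

v_17(119/8) = 1, so a_0 = ... = a_0 = 0. Factor out: x = 17^1 · u with u = 7/8 a unit in ℤ_17. Expand u iteratively via a_{v+i} = u_i mod 17, u_{i+1} = (u_i − a_{v+i})/17:
  u_0 = 7/8;  a_1 = 3;  u_1 = (u_0 − 3)/17 = -1/8
  u_1 = -1/8;  a_2 = 2;  u_2 = (u_1 − 2)/17 = -1/8
Digits: (0, 3, 2).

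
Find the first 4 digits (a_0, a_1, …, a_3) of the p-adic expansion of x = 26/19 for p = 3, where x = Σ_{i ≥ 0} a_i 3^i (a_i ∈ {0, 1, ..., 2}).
(a_0, …, a_3) = (2, 2, 1, 1)

v_3(26/19) = 0 (numerator and denominator both coprime to 3), so x ∈ ℤ_3^×. Compute digits iteratively via a_i = x_i mod 3, x_{i+1} = (x_i − a_i)/3, with x_0 = x:
  x_0 = 26/19;  a_0 = 2;  x_1 = (x_0 − 2)/3 = -4/19
  x_1 = -4/19;  a_1 = 2;  x_2 = (x_1 − 2)/3 = -14/19
  x_2 = -14/19;  a_2 = 1;  x_3 = (x_2 − 1)/3 = -11/19
  x_3 = -11/19;  a_3 = 1;  x_4 = (x_3 − 1)/3 = -10/19
Digits: (2, 2, 1, 1).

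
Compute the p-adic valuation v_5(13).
v_5(13) = 0

v_5(n) is the largest exponent k such that 5^k divides n. Factor out: 13 = 5^0 · 13. (Sign doesn't affect v_p.) So v_5(13) = 0.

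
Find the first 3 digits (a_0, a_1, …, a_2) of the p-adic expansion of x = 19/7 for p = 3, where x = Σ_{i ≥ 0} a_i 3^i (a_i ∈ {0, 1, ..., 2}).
(a_0, …, a_2) = (1, 1, 2)

v_3(19/7) = 0 (numerator and denominator both coprime to 3), so x ∈ ℤ_3^×. Compute digits iteratively via a_i = x_i mod 3, x_{i+1} = (x_i − a_i)/3, with x_0 = x:
  x_0 = 19/7;  a_0 = 1;  x_1 = (x_0 − 1)/3 = 4/7
  x_1 = 4/7;  a_1 = 1;  x_2 = (x_1 − 1)/3 = -1/7
  x_2 = -1/7;  a_2 = 2;  x_3 = (x_2 − 2)/3 = -5/7
Digits: (1, 1, 2).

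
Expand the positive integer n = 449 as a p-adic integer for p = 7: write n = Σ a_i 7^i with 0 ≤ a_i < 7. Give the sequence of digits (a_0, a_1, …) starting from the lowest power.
(a_0, a_1, …) = (1, 1, 2, 1)

Repeated division by 7 gives the digits low-to-high: 449 = 1 + 1·7^1 + 2·7^2 + 1·7^3. Digit sequence: (1, 1, 2, 1).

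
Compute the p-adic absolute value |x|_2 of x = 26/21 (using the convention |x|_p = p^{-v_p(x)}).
|26/21|_2 = 1/2

Step 1 — compute v_2(x) by factoring powers of 2 out of the numerator and denominator: v_2(26/21) = 1. Step 2 — apply |x|_p = p^{-v_p(x)} = 2^{-1} = 1/2.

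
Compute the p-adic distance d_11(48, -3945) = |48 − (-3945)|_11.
d_11(48, -3945) = 1/1331

Step 1 — x − y = 48 − (-3945) = 3993. Step 2 — v_11(3993) = 3 (factor: 3993 = (11^3 · 3); the sign does not affect v_p). Step 3 — |x − y|_11 = 11^{-3} = 1/1331.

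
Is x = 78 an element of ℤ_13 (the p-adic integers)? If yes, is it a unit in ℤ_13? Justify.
x ∈ ℤ_13 but not a unit; v_13(x) = 1 > 0

ℤ_13 = {x ∈ ℚ_13 : v_13(x) ≥ 0} and ℤ_13^× = {x ∈ ℤ_13 : v_13(x) = 0}. Here v_13(78) = v_13(num) − v_13(den) = 1; compare against these criteria.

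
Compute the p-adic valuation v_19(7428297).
v_19(7428297) = 5

v_19(n) is the largest exponent k such that 19^k divides n. Factor out: 7428297 = 19^5 · 3. (Sign doesn't affect v_p.) So v_19(7428297) = 5.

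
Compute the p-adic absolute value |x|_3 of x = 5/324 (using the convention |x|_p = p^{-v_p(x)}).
|5/324|_3 = 81

Step 1 — compute v_3(x) by factoring powers of 3 out of the numerator and denominator: v_3(5/324) = -4. Step 2 — apply |x|_p = p^{-v_p(x)} = 3^{4} = 81.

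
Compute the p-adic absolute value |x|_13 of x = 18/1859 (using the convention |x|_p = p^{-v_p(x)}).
|18/1859|_13 = 169

Step 1 — compute v_13(x) by factoring powers of 13 out of the numerator and denominator: v_13(18/1859) = -2. Step 2 — apply |x|_p = p^{-v_p(x)} = 13^{2} = 169.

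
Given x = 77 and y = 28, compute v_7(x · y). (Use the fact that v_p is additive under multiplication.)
v_7(2156) = 2

v_p(x) = 1 (factor: 77 = 7^1 · 11); v_p(y) = 1 (factor: 28 = 7^1 · 4). Additivity: v_p(xy) = v_p(x) + v_p(y) = 1 + 1 = 2. (Direct check: xy = 2156 = 7^2 · (44).)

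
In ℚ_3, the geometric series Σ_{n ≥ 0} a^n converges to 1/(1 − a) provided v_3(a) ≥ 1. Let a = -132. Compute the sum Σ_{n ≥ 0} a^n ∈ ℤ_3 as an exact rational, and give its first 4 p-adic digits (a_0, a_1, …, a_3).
Σ a^n = 1/(1 − a) = 1/133;  first 4 digits = (1, 1, 1, 2)

v_3(a) = 1 ≥ 1, so the series converges in ℤ_3 to 1/(1 − a) = 1/(1 − (-132)) = 1/133. Expand this rational in ℤ_3: compute digits iteratively via d_i = x_i mod 3, x_{i+1} = (x_i − d_i)/3. The first 4 digits are (1, 1, 1, 2).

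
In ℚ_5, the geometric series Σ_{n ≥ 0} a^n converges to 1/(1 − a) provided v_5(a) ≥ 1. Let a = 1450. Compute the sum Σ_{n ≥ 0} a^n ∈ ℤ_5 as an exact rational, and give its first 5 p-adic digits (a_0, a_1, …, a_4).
Σ a^n = 1/(1 − a) = -1/1449;  first 5 digits = (1, 0, 3, 1, 1)

v_5(a) = 2 ≥ 1, so the series converges in ℤ_5 to 1/(1 − a) = 1/(1 − 1450) = -1/1449. Expand this rational in ℤ_5: compute digits iteratively via d_i = x_i mod 5, x_{i+1} = (x_i − d_i)/5. The first 5 digits are (1, 0, 3, 1, 1).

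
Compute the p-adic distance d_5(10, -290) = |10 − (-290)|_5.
d_5(10, -290) = 1/25

Step 1 — x − y = 10 − (-290) = 300. Step 2 — v_5(300) = 2 (factor: 300 = (5^2 · 12); the sign does not affect v_p). Step 3 — |x − y|_5 = 5^{-2} = 1/25.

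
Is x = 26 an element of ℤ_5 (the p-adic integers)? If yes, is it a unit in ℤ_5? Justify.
x ∈ ℤ_5^× (unit); v_5(x) = 0

ℤ_5 = {x ∈ ℚ_5 : v_5(x) ≥ 0} and ℤ_5^× = {x ∈ ℤ_5 : v_5(x) = 0}. Here v_5(26) = v_5(num) − v_5(den) = 0; compare against these criteria.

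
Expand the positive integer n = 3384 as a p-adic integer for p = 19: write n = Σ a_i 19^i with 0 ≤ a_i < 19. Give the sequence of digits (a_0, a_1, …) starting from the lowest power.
(a_0, a_1, …) = (2, 7, 9)

Repeated division by 19 gives the digits low-to-high: 3384 = 2 + 7·19^1 + 9·19^2. Digit sequence: (2, 7, 9).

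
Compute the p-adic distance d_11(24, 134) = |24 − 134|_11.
d_11(24, 134) = 1/11

Step 1 — x − y = 24 − 134 = -110. Step 2 — v_11(-110) = 1 (factor: -110 = −(11^1 · 10); the sign does not affect v_p). Step 3 — |x − y|_11 = 11^{-1} = 1/11.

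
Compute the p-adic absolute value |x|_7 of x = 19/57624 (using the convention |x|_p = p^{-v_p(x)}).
|19/57624|_7 = 2401

Step 1 — compute v_7(x) by factoring powers of 7 out of the numerator and denominator: v_7(19/57624) = -4. Step 2 — apply |x|_p = p^{-v_p(x)} = 7^{4} = 2401.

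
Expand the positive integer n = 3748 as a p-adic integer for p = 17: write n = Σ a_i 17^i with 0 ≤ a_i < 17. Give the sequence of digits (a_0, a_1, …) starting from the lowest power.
(a_0, a_1, …) = (8, 16, 12)

Repeated division by 17 gives the digits low-to-high: 3748 = 8 + 16·17^1 + 12·17^2. Digit sequence: (8, 16, 12).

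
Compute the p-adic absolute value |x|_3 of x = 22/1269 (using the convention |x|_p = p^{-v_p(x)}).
|22/1269|_3 = 27

Step 1 — compute v_3(x) by factoring powers of 3 out of the numerator and denominator: v_3(22/1269) = -3. Step 2 — apply |x|_p = p^{-v_p(x)} = 3^{3} = 27.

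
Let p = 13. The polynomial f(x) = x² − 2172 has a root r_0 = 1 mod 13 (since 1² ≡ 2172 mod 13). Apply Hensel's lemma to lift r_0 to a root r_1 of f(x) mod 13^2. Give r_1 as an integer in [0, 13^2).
r_1 = 157 (mod 169)

Hensel's recurrence: r_{i+1} = r_i − f(r_i)·(f′(r_i))^{-1} mod 13^{i+2}, with f′(x) = 2x. Iterate:
  r_0 = 1 (mod 13)
  r_1 = 157 (mod 169)
Final: r_1 = 157, and one checks f(r_1) ≡ 0 mod 13^2.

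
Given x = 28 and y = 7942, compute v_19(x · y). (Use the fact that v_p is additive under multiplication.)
v_19(222376) = 2

v_p(x) = 0 (factor: 28 = 19^0 · 28); v_p(y) = 2 (factor: 7942 = 19^2 · 22). Additivity: v_p(xy) = v_p(x) + v_p(y) = 0 + 2 = 2. (Direct check: xy = 222376 = 19^2 · (616).)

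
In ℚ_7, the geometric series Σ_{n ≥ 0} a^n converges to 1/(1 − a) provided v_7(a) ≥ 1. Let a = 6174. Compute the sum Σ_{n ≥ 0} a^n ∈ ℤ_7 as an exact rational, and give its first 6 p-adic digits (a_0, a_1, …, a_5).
Σ a^n = 1/(1 − a) = -1/6173;  first 6 digits = (1, 0, 0, 4, 2, 0)

v_7(a) = 3 ≥ 1, so the series converges in ℤ_7 to 1/(1 − a) = 1/(1 − 6174) = -1/6173. Expand this rational in ℤ_7: compute digits iteratively via d_i = x_i mod 7, x_{i+1} = (x_i − d_i)/7. The first 6 digits are (1, 0, 0, 4, 2, 0).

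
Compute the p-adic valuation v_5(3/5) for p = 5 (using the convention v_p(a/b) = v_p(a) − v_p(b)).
v_5(3/5) = -1

Factor powers of 5 from the numerator and denominator of the reduced fraction: 3 = 5^0 · 3 and 5 = 5^1 · 1. Apply v_p(a/b) = v_p(a) − v_p(b): v_5(3/5) = 0 − 1 = -1.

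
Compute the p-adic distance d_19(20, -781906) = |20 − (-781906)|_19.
d_19(20, -781906) = 1/130321

Step 1 — x − y = 20 − (-781906) = 781926. Step 2 — v_19(781926) = 4 (factor: 781926 = (19^4 · 6); the sign does not affect v_p). Step 3 — |x − y|_19 = 19^{-4} = 1/130321.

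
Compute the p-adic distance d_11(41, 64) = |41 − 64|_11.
d_11(41, 64) = 1

Step 1 — x − y = 41 − 64 = -23. Step 2 — v_11(-23) = 0 (factor: -23 = −(11^0 · 23); the sign does not affect v_p). Step 3 — |x − y|_11 = 11^{0} = 1.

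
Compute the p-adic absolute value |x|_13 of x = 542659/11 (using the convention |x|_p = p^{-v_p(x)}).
|542659/11|_13 = 1/28561

Step 1 — compute v_13(x) by factoring powers of 13 out of the numerator and denominator: v_13(542659/11) = 4. Step 2 — apply |x|_p = p^{-v_p(x)} = 13^{-4} = 1/28561.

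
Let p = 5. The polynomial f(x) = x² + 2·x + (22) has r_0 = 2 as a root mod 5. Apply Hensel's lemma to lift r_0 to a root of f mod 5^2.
r_1 = 22 (mod 25)

Hensel: r_{i+1} = r_i − f(r_i)·(f′(r_i))^{-1} mod 5^{i+2}, f′(x) = 2x + 2. Iterate:
  r_0 = 2 (mod 5)
  r_1 = 22 (mod 25)
Final: r = 22 satisfies f(r) ≡ 0 mod 5^2.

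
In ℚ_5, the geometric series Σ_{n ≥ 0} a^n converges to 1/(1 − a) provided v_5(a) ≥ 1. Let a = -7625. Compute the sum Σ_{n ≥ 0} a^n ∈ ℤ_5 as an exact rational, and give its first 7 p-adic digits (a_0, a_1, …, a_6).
Σ a^n = 1/(1 − a) = 1/7626;  first 7 digits = (1, 0, 0, 4, 2, 2, 0)

v_5(a) = 3 ≥ 1, so the series converges in ℤ_5 to 1/(1 − a) = 1/(1 − (-7625)) = 1/7626. Expand this rational in ℤ_5: compute digits iteratively via d_i = x_i mod 5, x_{i+1} = (x_i − d_i)/5. The first 7 digits are (1, 0, 0, 4, 2, 2, 0).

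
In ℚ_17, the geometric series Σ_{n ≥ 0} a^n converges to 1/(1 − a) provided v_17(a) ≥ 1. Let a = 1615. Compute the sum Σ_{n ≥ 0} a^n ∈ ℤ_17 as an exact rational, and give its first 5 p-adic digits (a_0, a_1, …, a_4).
Σ a^n = 1/(1 − a) = -1/1614;  first 5 digits = (1, 10, 3, 1, 13)

v_17(a) = 1 ≥ 1, so the series converges in ℤ_17 to 1/(1 − a) = 1/(1 − 1615) = -1/1614. Expand this rational in ℤ_17: compute digits iteratively via d_i = x_i mod 17, x_{i+1} = (x_i − d_i)/17. The first 5 digits are (1, 10, 3, 1, 13).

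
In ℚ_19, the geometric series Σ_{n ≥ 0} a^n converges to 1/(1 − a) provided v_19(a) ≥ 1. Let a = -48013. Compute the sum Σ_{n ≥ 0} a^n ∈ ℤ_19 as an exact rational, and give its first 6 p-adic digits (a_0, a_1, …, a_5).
Σ a^n = 1/(1 − a) = 1/48014;  first 6 digits = (1, 0, 0, 12, 18, 18)

v_19(a) = 3 ≥ 1, so the series converges in ℤ_19 to 1/(1 − a) = 1/(1 − (-48013)) = 1/48014. Expand this rational in ℤ_19: compute digits iteratively via d_i = x_i mod 19, x_{i+1} = (x_i − d_i)/19. The first 6 digits are (1, 0, 0, 12, 18, 18).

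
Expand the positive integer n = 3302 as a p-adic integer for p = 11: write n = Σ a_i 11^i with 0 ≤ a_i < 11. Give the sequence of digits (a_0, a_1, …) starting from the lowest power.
(a_0, a_1, …) = (2, 3, 5, 2)

Repeated division by 11 gives the digits low-to-high: 3302 = 2 + 3·11^1 + 5·11^2 + 2·11^3. Digit sequence: (2, 3, 5, 2).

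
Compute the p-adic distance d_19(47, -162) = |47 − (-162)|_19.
d_19(47, -162) = 1/19

Step 1 — x − y = 47 − (-162) = 209. Step 2 — v_19(209) = 1 (factor: 209 = (19^1 · 11); the sign does not affect v_p). Step 3 — |x − y|_19 = 19^{-1} = 1/19.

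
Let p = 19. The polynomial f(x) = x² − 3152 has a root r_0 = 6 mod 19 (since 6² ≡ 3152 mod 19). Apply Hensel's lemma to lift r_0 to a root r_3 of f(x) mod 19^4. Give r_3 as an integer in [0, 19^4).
r_3 = 33959 (mod 130321)

Hensel's recurrence: r_{i+1} = r_i − f(r_i)·(f′(r_i))^{-1} mod 19^{i+2}, with f′(x) = 2x. Iterate:
  r_0 = 6 (mod 19)
  r_1 = 25 (mod 361)
  r_2 = 6523 (mod 6859)
  r_3 = 33959 (mod 130321)
Final: r_3 = 33959, and one checks f(r_3) ≡ 0 mod 19^4.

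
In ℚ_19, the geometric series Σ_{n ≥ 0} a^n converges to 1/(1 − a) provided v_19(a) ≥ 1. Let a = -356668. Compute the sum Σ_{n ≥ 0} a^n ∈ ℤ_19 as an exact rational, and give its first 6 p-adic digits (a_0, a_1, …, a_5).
Σ a^n = 1/(1 − a) = 1/356669;  first 6 digits = (1, 0, 0, 5, 16, 18)

v_19(a) = 3 ≥ 1, so the series converges in ℤ_19 to 1/(1 − a) = 1/(1 − (-356668)) = 1/356669. Expand this rational in ℤ_19: compute digits iteratively via d_i = x_i mod 19, x_{i+1} = (x_i − d_i)/19. The first 6 digits are (1, 0, 0, 5, 16, 18).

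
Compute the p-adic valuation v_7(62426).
v_7(62426) = 4

v_7(n) is the largest exponent k such that 7^k divides n. Factor out: 62426 = 7^4 · 26. (Sign doesn't affect v_p.) So v_7(62426) = 4.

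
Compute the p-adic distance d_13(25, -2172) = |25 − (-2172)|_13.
d_13(25, -2172) = 1/2197

Step 1 — x − y = 25 − (-2172) = 2197. Step 2 — v_13(2197) = 3 (factor: 2197 = (13^3 · 1); the sign does not affect v_p). Step 3 — |x − y|_13 = 13^{-3} = 1/2197.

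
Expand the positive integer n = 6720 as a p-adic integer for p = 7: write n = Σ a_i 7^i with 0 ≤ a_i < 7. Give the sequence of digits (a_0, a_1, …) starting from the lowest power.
(a_0, a_1, …) = (0, 1, 4, 5, 2)

Repeated division by 7 gives the digits low-to-high: 6720 = 1·7^1 + 4·7^2 + 5·7^3 + 2·7^4. Digit sequence: (0, 1, 4, 5, 2).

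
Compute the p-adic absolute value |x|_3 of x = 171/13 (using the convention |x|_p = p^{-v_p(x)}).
|171/13|_3 = 1/9

Step 1 — compute v_3(x) by factoring powers of 3 out of the numerator and denominator: v_3(171/13) = 2. Step 2 — apply |x|_p = p^{-v_p(x)} = 3^{-2} = 1/9.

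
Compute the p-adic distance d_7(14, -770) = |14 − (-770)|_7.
d_7(14, -770) = 1/49

Step 1 — x − y = 14 − (-770) = 784. Step 2 — v_7(784) = 2 (factor: 784 = (7^2 · 16); the sign does not affect v_p). Step 3 — |x − y|_7 = 7^{-2} = 1/49.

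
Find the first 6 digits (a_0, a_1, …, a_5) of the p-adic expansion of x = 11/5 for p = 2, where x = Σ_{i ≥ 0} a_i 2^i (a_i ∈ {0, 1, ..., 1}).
(a_0, …, a_5) = (1, 1, 1, 1, 0, 0)

v_2(11/5) = 0 (numerator and denominator both coprime to 2), so x ∈ ℤ_2^×. Compute digits iteratively via a_i = x_i mod 2, x_{i+1} = (x_i − a_i)/2, with x_0 = x:
  x_0 = 11/5;  a_0 = 1;  x_1 = (x_0 − 1)/2 = 3/5
  x_1 = 3/5;  a_1 = 1;  x_2 = (x_1 − 1)/2 = -1/5
  x_2 = -1/5;  a_2 = 1;  x_3 = (x_2 − 1)/2 = -3/5
  x_3 = -3/5;  a_3 = 1;  x_4 = (x_3 − 1)/2 = -4/5
  x_4 = -4/5;  a_4 = 0;  x_5 = (x_4 − 0)/2 = -2/5
  x_5 = -2/5;  a_5 = 0;  x_6 = (x_5 − 0)/2 = -1/5
Digits: (1, 1, 1, 1, 0, 0).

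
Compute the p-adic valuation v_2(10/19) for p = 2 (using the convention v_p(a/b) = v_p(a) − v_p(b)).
v_2(10/19) = 1

Factor powers of 2 from the numerator and denominator of the reduced fraction: 10 = 2^1 · 5 and 19 = 2^0 · 19. Apply v_p(a/b) = v_p(a) − v_p(b): v_2(10/19) = 1 − 0 = 1.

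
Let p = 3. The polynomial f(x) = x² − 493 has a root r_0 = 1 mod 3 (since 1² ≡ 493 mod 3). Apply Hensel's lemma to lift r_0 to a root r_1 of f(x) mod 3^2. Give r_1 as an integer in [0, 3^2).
r_1 = 4 (mod 9)

Hensel's recurrence: r_{i+1} = r_i − f(r_i)·(f′(r_i))^{-1} mod 3^{i+2}, with f′(x) = 2x. Iterate:
  r_0 = 1 (mod 3)
  r_1 = 4 (mod 9)
Final: r_1 = 4, and one checks f(r_1) ≡ 0 mod 3^2.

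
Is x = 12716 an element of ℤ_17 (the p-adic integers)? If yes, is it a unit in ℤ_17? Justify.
x ∈ ℤ_17 but not a unit; v_17(x) = 2 > 0

ℤ_17 = {x ∈ ℚ_17 : v_17(x) ≥ 0} and ℤ_17^× = {x ∈ ℤ_17 : v_17(x) = 0}. Here v_17(12716) = v_17(num) − v_17(den) = 2; compare against these criteria.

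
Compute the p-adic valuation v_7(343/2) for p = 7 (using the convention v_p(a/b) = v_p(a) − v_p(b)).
v_7(343/2) = 3

Factor powers of 7 from the numerator and denominator of the reduced fraction: 343 = 7^3 · 1 and 2 = 7^0 · 2. Apply v_p(a/b) = v_p(a) − v_p(b): v_7(343/2) = 3 − 0 = 3.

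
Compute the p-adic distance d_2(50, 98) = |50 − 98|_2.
d_2(50, 98) = 1/16

Step 1 — x − y = 50 − 98 = -48. Step 2 — v_2(-48) = 4 (factor: -48 = −(2^4 · 3); the sign does not affect v_p). Step 3 — |x − y|_2 = 2^{-4} = 1/16.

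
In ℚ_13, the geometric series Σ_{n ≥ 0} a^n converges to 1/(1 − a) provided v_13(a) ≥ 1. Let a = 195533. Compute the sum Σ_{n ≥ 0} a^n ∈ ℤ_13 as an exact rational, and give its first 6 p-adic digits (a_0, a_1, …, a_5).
Σ a^n = 1/(1 − a) = -1/195532;  first 6 digits = (1, 0, 0, 11, 6, 0)

v_13(a) = 3 ≥ 1, so the series converges in ℤ_13 to 1/(1 − a) = 1/(1 − 195533) = -1/195532. Expand this rational in ℤ_13: compute digits iteratively via d_i = x_i mod 13, x_{i+1} = (x_i − d_i)/13. The first 6 digits are (1, 0, 0, 11, 6, 0).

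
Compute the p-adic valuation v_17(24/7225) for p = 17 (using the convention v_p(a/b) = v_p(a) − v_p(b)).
v_17(24/7225) = -2

Factor powers of 17 from the numerator and denominator of the reduced fraction: 24 = 17^0 · 24 and 7225 = 17^2 · 25. Apply v_p(a/b) = v_p(a) − v_p(b): v_17(24/7225) = 0 − 2 = -2.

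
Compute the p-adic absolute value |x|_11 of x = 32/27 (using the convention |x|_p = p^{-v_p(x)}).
|32/27|_11 = 1

Step 1 — compute v_11(x) by factoring powers of 11 out of the numerator and denominator: v_11(32/27) = 0. Step 2 — apply |x|_p = p^{-v_p(x)} = 11^{0} = 1.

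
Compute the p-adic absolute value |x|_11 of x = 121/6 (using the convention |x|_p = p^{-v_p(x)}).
|121/6|_11 = 1/121

Step 1 — compute v_11(x) by factoring powers of 11 out of the numerator and denominator: v_11(121/6) = 2. Step 2 — apply |x|_p = p^{-v_p(x)} = 11^{-2} = 1/121.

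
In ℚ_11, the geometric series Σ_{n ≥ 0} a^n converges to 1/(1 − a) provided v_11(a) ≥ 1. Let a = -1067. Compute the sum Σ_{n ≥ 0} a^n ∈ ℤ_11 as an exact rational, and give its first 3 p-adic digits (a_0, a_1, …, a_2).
Σ a^n = 1/(1 − a) = 1/1068;  first 3 digits = (1, 2, 6)

v_11(a) = 1 ≥ 1, so the series converges in ℤ_11 to 1/(1 − a) = 1/(1 − (-1067)) = 1/1068. Expand this rational in ℤ_11: compute digits iteratively via d_i = x_i mod 11, x_{i+1} = (x_i − d_i)/11. The first 3 digits are (1, 2, 6).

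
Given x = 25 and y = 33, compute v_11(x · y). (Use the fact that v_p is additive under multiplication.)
v_11(825) = 1

v_p(x) = 0 (factor: 25 = 11^0 · 25); v_p(y) = 1 (factor: 33 = 11^1 · 3). Additivity: v_p(xy) = v_p(x) + v_p(y) = 0 + 1 = 1. (Direct check: xy = 825 = 11^1 · (75).)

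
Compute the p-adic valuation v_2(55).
v_2(55) = 0

v_2(n) is the largest exponent k such that 2^k divides n. Factor out: 55 = 2^0 · 55. (Sign doesn't affect v_p.) So v_2(55) = 0.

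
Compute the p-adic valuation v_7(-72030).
v_7(-72030) = 4

v_7(n) is the largest exponent k such that 7^k divides n. Factor out: -72030 = -7^4 · 30. (Sign doesn't affect v_p.) So v_7(-72030) = 4.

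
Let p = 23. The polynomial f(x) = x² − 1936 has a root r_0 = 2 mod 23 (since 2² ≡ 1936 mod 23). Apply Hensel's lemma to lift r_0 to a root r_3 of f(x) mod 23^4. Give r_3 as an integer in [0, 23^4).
r_3 = 279797 (mod 279841)

Hensel's recurrence: r_{i+1} = r_i − f(r_i)·(f′(r_i))^{-1} mod 23^{i+2}, with f′(x) = 2x. Iterate:
  r_0 = 2 (mod 23)
  r_1 = 485 (mod 529)
  r_2 = 12123 (mod 12167)
  r_3 = 279797 (mod 279841)
Final: r_3 = 279797, and one checks f(r_3) ≡ 0 mod 23^4.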